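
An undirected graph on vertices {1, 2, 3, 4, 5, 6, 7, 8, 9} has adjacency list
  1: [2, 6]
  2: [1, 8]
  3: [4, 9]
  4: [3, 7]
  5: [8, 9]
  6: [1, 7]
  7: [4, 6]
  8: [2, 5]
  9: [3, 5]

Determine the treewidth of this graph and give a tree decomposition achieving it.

Each bag holds 3 vertices, so the decomposition has width 2, which upper-bounds the treewidth. For the lower bound, G contains the cycle 9–3–4–7–6–1–2–8–5–9, so G is not a forest; only forests have treewidth ≤ 1, hence tw(G) ≥ 2. Therefore the treewidth is 2.

Treewidth 2.
Bags: B1 = {3, 4, 9}  B2 = {4, 7, 9}  B3 = {6, 7, 9}  B4 = {1, 6, 9}  B5 = {1, 2, 9}  B6 = {2, 8, 9}  B7 = {5, 8, 9}
Tree: B1–B2, B2–B3, B3–B4, B4–B5, B5–B6, B6–B7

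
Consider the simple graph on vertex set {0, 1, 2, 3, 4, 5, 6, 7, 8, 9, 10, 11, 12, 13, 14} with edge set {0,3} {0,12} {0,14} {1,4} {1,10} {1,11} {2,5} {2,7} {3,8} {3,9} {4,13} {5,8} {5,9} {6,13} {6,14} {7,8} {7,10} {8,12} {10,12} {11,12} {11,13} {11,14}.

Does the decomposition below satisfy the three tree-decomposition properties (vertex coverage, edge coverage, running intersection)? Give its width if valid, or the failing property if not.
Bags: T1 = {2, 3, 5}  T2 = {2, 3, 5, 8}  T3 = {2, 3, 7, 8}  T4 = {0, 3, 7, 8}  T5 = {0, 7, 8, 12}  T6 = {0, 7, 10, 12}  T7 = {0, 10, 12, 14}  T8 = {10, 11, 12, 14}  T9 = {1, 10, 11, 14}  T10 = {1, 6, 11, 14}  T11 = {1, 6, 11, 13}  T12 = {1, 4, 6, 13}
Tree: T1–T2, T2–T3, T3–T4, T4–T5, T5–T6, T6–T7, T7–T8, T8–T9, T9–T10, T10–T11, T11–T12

No — vertex 9 appears in no bag.

A tree decomposition must satisfy three properties: every vertex lies in some bag; for every edge, both endpoints lie together in some bag; and for every vertex, the bags containing it form a connected subtree. Here vertex 9 appears in no bag, so the decomposition is invalid.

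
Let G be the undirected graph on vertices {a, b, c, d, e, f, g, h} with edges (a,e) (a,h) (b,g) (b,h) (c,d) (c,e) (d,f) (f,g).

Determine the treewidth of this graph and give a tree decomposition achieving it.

Treewidth 2.
Bags: B1 = {a, e, h}  B2 = {b, e, h}  B3 = {b, e, g}  B4 = {e, f, g}  B5 = {d, e, f}  B6 = {c, d, e}
Tree: B1–B2, B2–B3, B3–B4, B4–B5, B5–B6

Each bag holds 3 vertices, so the decomposition has width 2, which upper-bounds the treewidth. Since e–a–h–b–g–f–d–c–e is a cycle in G, G is not acyclic. Forests are exactly the graphs of treewidth ≤ 1, so tw(G) ≥ 2. Hence tw(G) = 2 exactly.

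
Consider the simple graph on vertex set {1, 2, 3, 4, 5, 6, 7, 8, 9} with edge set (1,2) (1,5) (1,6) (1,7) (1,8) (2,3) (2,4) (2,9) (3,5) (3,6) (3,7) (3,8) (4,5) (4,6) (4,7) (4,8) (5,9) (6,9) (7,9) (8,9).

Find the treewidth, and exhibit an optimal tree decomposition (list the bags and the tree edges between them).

Treewidth 4.
One optimal decomposition is:
Bags: B1 = {1, 3, 4, 7, 9}  B2 = {1, 3, 4, 5, 9}  B3 = {1, 3, 4, 6, 9}  B4 = {1, 2, 3, 4, 9}  B5 = {1, 3, 4, 8, 9}
Tree: B1–B2, B2–B3, B3–B4, B4–B5

Each bag holds 5 vertices, so the decomposition has width 4, which upper-bounds the treewidth. For the lower bound: the 5 vertex sets {7,9}, {4,5}, {3,6}, {1}, {2} are disjoint, each induces a connected subgraph, and every pair is joined by at least one edge of G. Contracting each set to a single vertex therefore yields K_{5} as a minor, and since treewidth is minor-monotone, tw(G) ≥ tw(K_{5}) = 4. Therefore the treewidth is 4.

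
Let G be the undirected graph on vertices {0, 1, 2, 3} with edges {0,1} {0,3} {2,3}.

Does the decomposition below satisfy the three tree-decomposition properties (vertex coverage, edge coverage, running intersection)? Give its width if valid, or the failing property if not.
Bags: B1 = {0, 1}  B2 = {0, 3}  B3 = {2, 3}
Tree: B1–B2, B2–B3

Yes; width 1.

Vertex coverage: the bags together contain {0, 1, 2, 3}, the full vertex set. Edge coverage: each edge of G has both endpoints in at least one bag. Running intersection: for every vertex, the bags containing it form a connected subtree. All three properties hold, so this is a valid tree decomposition of width max|bag| − 1 = 1, and hence tw(G) ≤ 1.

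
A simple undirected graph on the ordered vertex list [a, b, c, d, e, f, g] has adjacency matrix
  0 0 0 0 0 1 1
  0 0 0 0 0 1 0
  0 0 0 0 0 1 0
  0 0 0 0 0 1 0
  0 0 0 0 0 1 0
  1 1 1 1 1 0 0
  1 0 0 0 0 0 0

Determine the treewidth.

1

A width-1 tree decomposition is:
Bags: B1 = {e, f}  B2 = {d, f}  B3 = {c, f}  B4 = {a, f}  B5 = {a, g}  B6 = {b, f}
Tree: B1–B2, B1–B3, B2–B4, B4–B5, B3–B6
The largest bag has 2 vertices, giving width 1; this decomposition certifies tw(G) ≤ 1. G has an edge, so its treewidth is at least 1. Therefore the treewidth is 1.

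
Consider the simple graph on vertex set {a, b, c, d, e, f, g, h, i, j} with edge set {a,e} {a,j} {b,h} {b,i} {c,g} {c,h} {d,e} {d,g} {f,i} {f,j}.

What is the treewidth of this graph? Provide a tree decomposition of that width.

Treewidth 2.
Bags: B1 = {f, i, j}  B2 = {a, i, j}  B3 = {a, e, i}  B4 = {d, e, i}  B5 = {d, g, i}  B6 = {c, g, i}  B7 = {c, h, i}  B8 = {b, h, i}
Tree: B1–B2, B2–B3, B3–B4, B4–B5, B5–B6, B6–B7, B7–B8

Every bag has size at most 3, so the width is 3 − 1 = 2 and tw(G) ≤ 2. The edges i–f–j–a–e–d–g–c–h–b–i form a cycle, so G is not a tree and its treewidth is at least 2. Therefore the treewidth is 2.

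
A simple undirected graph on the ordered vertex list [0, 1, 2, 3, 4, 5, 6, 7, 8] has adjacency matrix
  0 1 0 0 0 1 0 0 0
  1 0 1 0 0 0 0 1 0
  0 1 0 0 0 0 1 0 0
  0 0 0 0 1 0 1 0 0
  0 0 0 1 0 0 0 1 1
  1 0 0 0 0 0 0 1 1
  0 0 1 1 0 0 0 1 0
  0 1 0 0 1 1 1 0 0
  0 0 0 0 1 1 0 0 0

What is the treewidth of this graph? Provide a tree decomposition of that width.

Treewidth 3.
One such decomposition:
Bags: B1 = {0, 1, 2, 6}  B2 = {0, 1, 6, 7}  B3 = {0, 5, 6, 7}  B4 = {3, 5, 6, 7}  B5 = {3, 4, 5, 7}  B6 = {3, 4, 5, 8}
Tree: B1–B2, B2–B3, B3–B4, B4–B5, B5–B6

Each bag holds 4 vertices, so the decomposition has width 3, which upper-bounds the treewidth. For the lower bound: the 4 vertex sets {0,1,2}, {6}, {7}, {3,4,5,8} are disjoint, each induces a connected subgraph, and every pair is joined by at least one edge of G. Contracting each set to a single vertex therefore yields K_{4} as a minor, and since treewidth is minor-monotone, tw(G) ≥ tw(K_{4}) = 3. Combining the bounds, tw(G) = 3.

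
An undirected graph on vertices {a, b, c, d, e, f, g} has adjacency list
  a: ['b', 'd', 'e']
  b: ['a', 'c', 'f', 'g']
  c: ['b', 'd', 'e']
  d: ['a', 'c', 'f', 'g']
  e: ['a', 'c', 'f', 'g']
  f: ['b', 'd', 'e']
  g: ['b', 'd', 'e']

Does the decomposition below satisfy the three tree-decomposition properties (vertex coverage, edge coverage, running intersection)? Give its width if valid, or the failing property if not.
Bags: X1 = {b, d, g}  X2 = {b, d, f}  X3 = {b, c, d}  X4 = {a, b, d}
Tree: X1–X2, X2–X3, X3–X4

A tree decomposition must satisfy three properties: every vertex lies in some bag; for every edge, both endpoints lie together in some bag; and for every vertex, the bags containing it form a connected subtree. Here vertex e appears in no bag, so the decomposition is invalid.

No — vertex e appears in no bag.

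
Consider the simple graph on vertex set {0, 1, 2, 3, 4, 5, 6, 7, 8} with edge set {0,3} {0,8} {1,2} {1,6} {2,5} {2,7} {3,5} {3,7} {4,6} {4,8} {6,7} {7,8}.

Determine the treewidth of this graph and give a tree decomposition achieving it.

Every bag has size at most 4, so the width is 4 − 1 = 3 and tw(G) ≤ 3. For the lower bound: the 4 vertex sets {1,4,6}, {2}, {7}, {0,3,5,8} are disjoint, each induces a connected subgraph, and every pair is joined by at least one edge of G. Contracting each set to a single vertex therefore yields K_{4} as a minor, and since treewidth is minor-monotone, tw(G) ≥ tw(K_{4}) = 3. Hence tw(G) = 3 exactly.

Treewidth 3.
One optimal decomposition is:
Bags: B1 = {1, 2, 4, 6}  B2 = {2, 4, 6, 7}  B3 = {2, 4, 7, 8}  B4 = {2, 5, 7, 8}  B5 = {3, 5, 7, 8}  B6 = {0, 3, 5, 8}
Tree: B1–B2, B2–B3, B3–B4, B4–B5, B5–B6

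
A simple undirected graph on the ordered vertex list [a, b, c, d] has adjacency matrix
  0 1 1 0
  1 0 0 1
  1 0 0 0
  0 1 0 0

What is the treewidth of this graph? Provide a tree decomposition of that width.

Every bag has size at most 2, so the width is 2 − 1 = 1 and tw(G) ≤ 1. Any graph with an edge has treewidth ≥ 1, and G has the edge d–b. The upper and lower bounds meet at 1, so that is the treewidth.

Treewidth 1.
One optimal decomposition is:
Bags: B1 = {b, d}  B2 = {a, b}  B3 = {a, c}
Tree: B1–B2, B2–B3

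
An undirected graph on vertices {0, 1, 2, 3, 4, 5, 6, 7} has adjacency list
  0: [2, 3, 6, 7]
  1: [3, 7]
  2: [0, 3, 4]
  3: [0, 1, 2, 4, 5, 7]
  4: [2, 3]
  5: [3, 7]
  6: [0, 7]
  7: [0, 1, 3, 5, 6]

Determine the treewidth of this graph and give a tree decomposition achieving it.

Treewidth 2.
One optimal decomposition is:
Bags: B1 = {0, 3, 7}  B2 = {0, 2, 3}  B3 = {0, 6, 7}  B4 = {2, 3, 4}  B5 = {3, 5, 7}  B6 = {1, 3, 7}
Tree: B1–B2, B1–B3, B2–B4, B1–B5, B5–B6

Each bag holds 3 vertices, so the decomposition has width 2, which upper-bounds the treewidth. On the other hand G contains the 3-clique {0, 2, 3}. A clique must lie in a single bag of any decomposition, so no decomposition can have width below 2. Combining the bounds, tw(G) = 2.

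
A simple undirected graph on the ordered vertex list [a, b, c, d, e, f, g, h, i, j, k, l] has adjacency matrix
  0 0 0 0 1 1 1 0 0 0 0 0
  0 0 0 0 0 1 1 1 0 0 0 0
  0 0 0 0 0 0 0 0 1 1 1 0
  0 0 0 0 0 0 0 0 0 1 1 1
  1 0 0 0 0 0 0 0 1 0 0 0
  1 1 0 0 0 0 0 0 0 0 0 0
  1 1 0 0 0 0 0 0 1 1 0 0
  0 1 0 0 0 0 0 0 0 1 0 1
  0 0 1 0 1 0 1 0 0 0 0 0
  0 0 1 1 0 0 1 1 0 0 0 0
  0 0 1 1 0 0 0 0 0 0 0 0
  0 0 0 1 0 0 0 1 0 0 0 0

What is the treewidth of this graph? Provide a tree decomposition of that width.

Treewidth 3.
Bags: B1 = {d, h, k, l}  B2 = {d, h, j, k}  B3 = {c, h, j, k}  B4 = {b, c, h, j}  B5 = {b, c, g, j}  B6 = {b, c, g, i}  B7 = {b, f, g, i}  B8 = {a, f, g, i}  B9 = {a, e, f, i}
Tree: B1–B2, B2–B3, B3–B4, B4–B5, B5–B6, B6–B7, B7–B8, B8–B9

The largest bag has 4 vertices, giving width 3; this decomposition certifies tw(G) ≤ 3. For the lower bound: the 4 vertex sets {d,k,l}, {h}, {j}, {b,c,g,i} are disjoint, each induces a connected subgraph, and every pair is joined by at least one edge of G. Contracting each set to a single vertex therefore yields K_{4} as a minor, and since treewidth is minor-monotone, tw(G) ≥ tw(K_{4}) = 3. The upper and lower bounds meet at 3, so that is the treewidth.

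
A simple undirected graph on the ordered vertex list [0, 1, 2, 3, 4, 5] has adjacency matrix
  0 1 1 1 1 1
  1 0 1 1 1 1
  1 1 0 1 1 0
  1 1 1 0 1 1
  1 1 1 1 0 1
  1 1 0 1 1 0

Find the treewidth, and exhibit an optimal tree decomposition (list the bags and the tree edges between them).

Treewidth 4.
One optimal decomposition is:
Bags: B1 = {0, 1, 2, 3, 4}  B2 = {0, 1, 3, 4, 5}
Tree: B1–B2

Every bag has size at most 5, so the width is 5 − 1 = 4 and tw(G) ≤ 4. For the lower bound, the 5 vertices {0, 1, 2, 3, 4} are pairwise adjacent, and any tree decomposition puts a clique entirely inside one bag — forcing width ≥ 4. Hence tw(G) = 4 exactly.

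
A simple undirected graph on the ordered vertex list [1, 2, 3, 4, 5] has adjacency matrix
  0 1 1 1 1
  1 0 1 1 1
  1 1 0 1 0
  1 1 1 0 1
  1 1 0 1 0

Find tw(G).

A width-3 tree decomposition is:
Bags: B1 = {1, 2, 3, 4}  B2 = {1, 2, 4, 5}
Tree: B1–B2
Each bag holds 4 vertices, so the decomposition has width 3, which upper-bounds the treewidth. On the other hand G contains the 4-clique {1, 2, 3, 4}. A clique must lie in a single bag of any decomposition, so no decomposition can have width below 3. Therefore the treewidth is 3.

3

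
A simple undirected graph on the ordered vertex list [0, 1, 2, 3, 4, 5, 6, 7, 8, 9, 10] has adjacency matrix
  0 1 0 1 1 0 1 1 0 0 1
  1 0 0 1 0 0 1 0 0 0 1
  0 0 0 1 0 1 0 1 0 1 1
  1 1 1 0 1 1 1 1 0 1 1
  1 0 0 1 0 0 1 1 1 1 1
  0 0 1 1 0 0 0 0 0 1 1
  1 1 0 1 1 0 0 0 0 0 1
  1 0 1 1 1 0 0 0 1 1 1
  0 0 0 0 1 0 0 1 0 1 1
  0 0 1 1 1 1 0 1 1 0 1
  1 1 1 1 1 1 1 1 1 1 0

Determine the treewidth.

4

A width-4 tree decomposition is:
Bags: B1 = {3, 4, 7, 9, 10}  B2 = {2, 3, 7, 9, 10}  B3 = {4, 7, 8, 9, 10}  B4 = {0, 3, 4, 7, 10}  B5 = {2, 3, 5, 9, 10}  B6 = {0, 3, 4, 6, 10}  B7 = {0, 1, 3, 6, 10}
Tree: B1–B2, B1–B3, B1–B4, B2–B5, B4–B6, B6–B7
Every bag has size at most 5, so the width is 5 − 1 = 4 and tw(G) ≤ 4. For the lower bound, the 5 vertices {4, 7, 8, 9, 10} are pairwise adjacent, and any tree decomposition puts a clique entirely inside one bag — forcing width ≥ 4. The upper and lower bounds meet at 4, so that is the treewidth.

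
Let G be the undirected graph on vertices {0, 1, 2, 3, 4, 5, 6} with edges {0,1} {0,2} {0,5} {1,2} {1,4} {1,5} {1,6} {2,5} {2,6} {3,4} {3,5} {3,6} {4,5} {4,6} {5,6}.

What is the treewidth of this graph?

A width-3 tree decomposition is:
Bags: B1 = {1, 4, 5, 6}  B2 = {1, 2, 5, 6}  B3 = {3, 4, 5, 6}  B4 = {0, 1, 2, 5}
Tree: B1–B2, B1–B3, B2–B4
Every bag has size at most 4, so the width is 4 − 1 = 3 and tw(G) ≤ 3. For the lower bound, the 4 vertices {0, 1, 2, 5} are pairwise adjacent, and any tree decomposition puts a clique entirely inside one bag — forcing width ≥ 3. Hence tw(G) = 3 exactly.

3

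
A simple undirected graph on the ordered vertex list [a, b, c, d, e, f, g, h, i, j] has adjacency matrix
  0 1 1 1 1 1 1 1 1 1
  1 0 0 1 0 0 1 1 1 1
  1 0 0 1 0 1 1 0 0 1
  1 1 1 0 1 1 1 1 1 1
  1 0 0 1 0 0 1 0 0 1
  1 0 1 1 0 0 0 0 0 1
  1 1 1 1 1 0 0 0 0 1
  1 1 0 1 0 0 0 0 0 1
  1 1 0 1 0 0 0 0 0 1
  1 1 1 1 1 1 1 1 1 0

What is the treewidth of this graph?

A width-4 tree decomposition is:
Bags: B1 = {a, c, d, g, j}  B2 = {a, d, e, g, j}  B3 = {a, b, d, g, j}  B4 = {a, b, d, i, j}  B5 = {a, b, d, h, j}  B6 = {a, c, d, f, j}
Tree: B1–B2, B1–B3, B3–B4, B4–B5, B1–B6
The largest bag has 5 vertices, giving width 4; this decomposition certifies tw(G) ≤ 4. Conversely, {a, d, e, g, j} is a clique of size 5, and the vertices of any clique must share a bag in every tree decomposition; so some bag has ≥ 5 vertices and tw(G) ≥ 4. Hence tw(G) = 4 exactly.

4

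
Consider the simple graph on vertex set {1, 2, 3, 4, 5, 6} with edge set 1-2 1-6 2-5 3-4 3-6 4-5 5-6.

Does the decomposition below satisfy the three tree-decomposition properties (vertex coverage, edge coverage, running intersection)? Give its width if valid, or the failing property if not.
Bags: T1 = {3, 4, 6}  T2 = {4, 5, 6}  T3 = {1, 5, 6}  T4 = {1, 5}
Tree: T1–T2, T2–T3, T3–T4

A tree decomposition must satisfy three properties: every vertex lies in some bag; for every edge, both endpoints lie together in some bag; and for every vertex, the bags containing it form a connected subtree. Here vertex 2 appears in no bag, so the decomposition is invalid.

No — vertex 2 appears in no bag.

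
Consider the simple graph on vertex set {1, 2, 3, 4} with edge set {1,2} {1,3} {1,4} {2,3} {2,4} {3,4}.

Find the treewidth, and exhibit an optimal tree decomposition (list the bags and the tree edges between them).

With just one bag of size 4, the width is 4 − 1 = 3, so tw(G) ≤ 3. For the lower bound, the 4 vertices {1, 2, 3, 4} are pairwise adjacent, and any tree decomposition puts a clique entirely inside one bag — forcing width ≥ 3. Therefore the treewidth is 3.

Treewidth 3.
Bags: B1 = {1, 2, 3, 4}
Tree: (single bag)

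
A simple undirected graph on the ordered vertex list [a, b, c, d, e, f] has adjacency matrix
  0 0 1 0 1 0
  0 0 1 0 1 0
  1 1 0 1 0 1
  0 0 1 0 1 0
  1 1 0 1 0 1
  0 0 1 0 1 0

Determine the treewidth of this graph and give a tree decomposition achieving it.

Treewidth 2.
One optimal decomposition is:
Bags: B1 = {a, c, e}  B2 = {b, c, e}  B3 = {c, e, f}  B4 = {c, d, e}
Tree: B1–B2, B2–B3, B3–B4

Each bag holds 3 vertices, so the decomposition has width 2, which upper-bounds the treewidth. The edges c–a–e–b–c form a cycle, so G is not a tree and its treewidth is at least 2. The upper and lower bounds meet at 2, so that is the treewidth.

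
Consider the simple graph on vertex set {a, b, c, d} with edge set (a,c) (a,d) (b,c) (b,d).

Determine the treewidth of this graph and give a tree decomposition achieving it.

Treewidth 2.
Bags: B1 = {b, c, d}  B2 = {a, c, d}
Tree: B1–B2

The largest bag has 3 vertices, giving width 2; this decomposition certifies tw(G) ≤ 2. The edges c–b–d–a–c form a cycle, so G is not a tree and its treewidth is at least 2. Therefore the treewidth is 2.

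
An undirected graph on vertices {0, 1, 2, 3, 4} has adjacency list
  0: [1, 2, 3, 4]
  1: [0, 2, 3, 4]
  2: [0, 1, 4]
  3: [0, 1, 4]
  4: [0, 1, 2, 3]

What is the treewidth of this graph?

A width-3 tree decomposition is:
Bags: B1 = {0, 1, 3, 4}  B2 = {0, 1, 2, 4}
Tree: B1–B2
Each bag holds 4 vertices, so the decomposition has width 3, which upper-bounds the treewidth. On the other hand G contains the 4-clique {0, 1, 2, 4}. A clique must lie in a single bag of any decomposition, so no decomposition can have width below 3. Therefore the treewidth is 3.

3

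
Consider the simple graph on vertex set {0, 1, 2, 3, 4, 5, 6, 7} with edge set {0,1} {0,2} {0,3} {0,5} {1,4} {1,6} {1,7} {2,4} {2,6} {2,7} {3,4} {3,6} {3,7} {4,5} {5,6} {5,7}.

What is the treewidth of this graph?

4

A width-4 tree decomposition is:
Bags: B1 = {0, 1, 2, 3, 5}  B2 = {1, 2, 3, 5, 7}  B3 = {1, 2, 3, 4, 5}  B4 = {1, 2, 3, 5, 6}
Tree: B1–B2, B2–B3, B3–B4
The largest bag has 5 vertices, giving width 4; this decomposition certifies tw(G) ≤ 4. For the lower bound: the 5 vertex sets {0,5}, {2,7}, {1,4}, {3}, {6} are disjoint, each induces a connected subgraph, and every pair is joined by at least one edge of G. Contracting each set to a single vertex therefore yields K_{5} as a minor, and since treewidth is minor-monotone, tw(G) ≥ tw(K_{5}) = 4. Therefore the treewidth is 4.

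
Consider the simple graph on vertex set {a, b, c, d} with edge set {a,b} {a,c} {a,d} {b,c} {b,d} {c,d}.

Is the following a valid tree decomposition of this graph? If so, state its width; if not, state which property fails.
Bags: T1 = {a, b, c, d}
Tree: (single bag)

Yes; width 3.

Checking the three conditions: (i) the bags cover all of {a, b, c, d}; (ii) for each edge, some bag contains both endpoints; (iii) the bags containing any fixed vertex form a subtree. All hold, so the decomposition is valid with width 4 − 1 = 3.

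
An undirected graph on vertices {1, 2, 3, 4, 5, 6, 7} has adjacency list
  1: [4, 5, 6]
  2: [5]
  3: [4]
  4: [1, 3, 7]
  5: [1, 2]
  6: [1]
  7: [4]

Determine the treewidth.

1

A width-1 tree decomposition is:
Bags: B1 = {3, 4}  B2 = {1, 4}  B3 = {1, 5}  B4 = {1, 6}  B5 = {2, 5}  B6 = {4, 7}
Tree: B1–B2, B2–B3, B2–B4, B3–B5, B2–B6
Every bag has size at most 2, so the width is 2 − 1 = 1 and tw(G) ≤ 1. Any graph with an edge has treewidth ≥ 1, and G has the edge 4–3. Combining the bounds, tw(G) = 1.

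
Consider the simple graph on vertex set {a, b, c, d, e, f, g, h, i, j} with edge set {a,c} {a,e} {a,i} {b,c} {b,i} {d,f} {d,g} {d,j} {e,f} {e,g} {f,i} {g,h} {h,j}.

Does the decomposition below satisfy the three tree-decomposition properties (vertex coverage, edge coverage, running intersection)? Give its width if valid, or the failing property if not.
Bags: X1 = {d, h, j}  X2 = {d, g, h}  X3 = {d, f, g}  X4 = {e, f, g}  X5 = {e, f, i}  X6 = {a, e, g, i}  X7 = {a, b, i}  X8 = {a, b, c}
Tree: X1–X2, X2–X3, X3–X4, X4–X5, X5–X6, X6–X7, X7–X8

A tree decomposition must satisfy three properties: every vertex lies in some bag; for every edge, both endpoints lie together in some bag; and for every vertex, the bags containing it form a connected subtree. Here bags containing vertex g are not connected in the tree, so the decomposition is invalid.

No — bags containing vertex g are not connected in the tree.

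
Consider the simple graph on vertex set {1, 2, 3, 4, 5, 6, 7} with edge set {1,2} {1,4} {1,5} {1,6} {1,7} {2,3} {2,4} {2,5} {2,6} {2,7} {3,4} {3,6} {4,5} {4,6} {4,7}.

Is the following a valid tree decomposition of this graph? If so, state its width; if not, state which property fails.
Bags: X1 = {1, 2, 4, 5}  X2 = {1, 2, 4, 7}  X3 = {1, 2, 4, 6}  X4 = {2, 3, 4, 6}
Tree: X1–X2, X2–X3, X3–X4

Yes; width 3.

Checking the three conditions: (i) the bags cover all of {1, 2, 3, 4, 5, 6, 7}; (ii) for each edge, some bag contains both endpoints; (iii) the bags containing any fixed vertex form a subtree. All hold, so the decomposition is valid with width 4 − 1 = 3.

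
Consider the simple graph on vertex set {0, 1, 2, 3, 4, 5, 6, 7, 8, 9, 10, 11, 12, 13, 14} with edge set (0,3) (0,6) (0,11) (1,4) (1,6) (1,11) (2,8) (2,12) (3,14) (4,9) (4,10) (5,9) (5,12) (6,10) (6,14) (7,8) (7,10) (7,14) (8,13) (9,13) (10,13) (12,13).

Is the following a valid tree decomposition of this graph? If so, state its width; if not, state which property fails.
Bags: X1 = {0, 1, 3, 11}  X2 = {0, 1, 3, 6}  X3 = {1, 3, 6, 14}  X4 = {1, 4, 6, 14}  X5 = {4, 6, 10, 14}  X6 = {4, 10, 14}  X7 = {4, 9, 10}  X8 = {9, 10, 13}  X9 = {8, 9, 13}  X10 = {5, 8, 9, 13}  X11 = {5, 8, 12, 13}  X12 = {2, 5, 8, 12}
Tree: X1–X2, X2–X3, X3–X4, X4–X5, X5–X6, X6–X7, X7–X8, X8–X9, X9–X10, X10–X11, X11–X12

A tree decomposition must satisfy three properties: every vertex lies in some bag; for every edge, both endpoints lie together in some bag; and for every vertex, the bags containing it form a connected subtree. Here vertex 7 appears in no bag, so the decomposition is invalid.

No — vertex 7 appears in no bag.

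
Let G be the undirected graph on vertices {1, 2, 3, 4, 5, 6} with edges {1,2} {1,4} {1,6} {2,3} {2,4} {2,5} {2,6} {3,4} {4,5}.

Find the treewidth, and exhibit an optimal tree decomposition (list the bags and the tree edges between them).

Treewidth 2.
One optimal decomposition is:
Bags: B1 = {2, 3, 4}  B2 = {1, 2, 4}  B3 = {1, 2, 6}  B4 = {2, 4, 5}
Tree: B1–B2, B2–B3, B2–B4

The largest bag has 3 vertices, giving width 2; this decomposition certifies tw(G) ≤ 2. On the other hand G contains the 3-clique {1, 2, 4}. A clique must lie in a single bag of any decomposition, so no decomposition can have width below 2. Therefore the treewidth is 2.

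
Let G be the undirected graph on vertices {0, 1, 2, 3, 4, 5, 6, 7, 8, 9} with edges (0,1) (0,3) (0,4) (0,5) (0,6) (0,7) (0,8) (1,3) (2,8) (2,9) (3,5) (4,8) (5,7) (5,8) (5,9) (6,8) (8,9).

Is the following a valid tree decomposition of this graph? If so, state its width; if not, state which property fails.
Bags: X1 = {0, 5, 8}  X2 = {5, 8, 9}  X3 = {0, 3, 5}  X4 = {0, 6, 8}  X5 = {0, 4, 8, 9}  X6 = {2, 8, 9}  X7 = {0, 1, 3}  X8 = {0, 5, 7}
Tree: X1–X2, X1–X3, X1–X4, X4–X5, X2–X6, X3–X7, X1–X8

No — bags containing vertex 9 are not connected in the tree.

A tree decomposition must satisfy three properties: every vertex lies in some bag; for every edge, both endpoints lie together in some bag; and for every vertex, the bags containing it form a connected subtree. Here bags containing vertex 9 are not connected in the tree, so the decomposition is invalid.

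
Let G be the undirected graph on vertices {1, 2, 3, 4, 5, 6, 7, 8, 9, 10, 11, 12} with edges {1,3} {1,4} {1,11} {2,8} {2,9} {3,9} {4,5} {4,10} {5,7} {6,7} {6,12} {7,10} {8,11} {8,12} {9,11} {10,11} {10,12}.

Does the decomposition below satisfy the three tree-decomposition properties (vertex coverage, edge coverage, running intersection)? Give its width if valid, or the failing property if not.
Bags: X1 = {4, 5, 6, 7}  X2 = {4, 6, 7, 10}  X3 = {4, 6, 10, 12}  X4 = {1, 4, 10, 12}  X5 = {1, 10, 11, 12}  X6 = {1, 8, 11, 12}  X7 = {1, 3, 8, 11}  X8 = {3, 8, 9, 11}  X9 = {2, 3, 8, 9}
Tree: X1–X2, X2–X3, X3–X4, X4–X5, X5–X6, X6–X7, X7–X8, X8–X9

Checking the three conditions: (i) the bags cover all of {1, 2, 3, 4, 5, 6, 7, 8, 9, 10, 11, 12}; (ii) for each edge, some bag contains both endpoints; (iii) the bags containing any fixed vertex form a subtree. All hold, so the decomposition is valid with width 4 − 1 = 3.

Yes; width 3.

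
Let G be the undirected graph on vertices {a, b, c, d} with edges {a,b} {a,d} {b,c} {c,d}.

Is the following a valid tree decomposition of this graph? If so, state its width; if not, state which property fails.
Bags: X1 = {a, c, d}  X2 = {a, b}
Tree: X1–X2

A tree decomposition must satisfy three properties: every vertex lies in some bag; for every edge, both endpoints lie together in some bag; and for every vertex, the bags containing it form a connected subtree. Here edge (c,b) lies in no bag, so the decomposition is invalid.

No — edge (c,b) lies in no bag.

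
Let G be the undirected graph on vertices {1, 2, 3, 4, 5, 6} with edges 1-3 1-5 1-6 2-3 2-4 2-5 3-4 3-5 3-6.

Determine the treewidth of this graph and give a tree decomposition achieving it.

Treewidth 2.
One optimal decomposition is:
Bags: B1 = {1, 3, 6}  B2 = {1, 3, 5}  B3 = {2, 3, 5}  B4 = {2, 3, 4}
Tree: B1–B2, B2–B3, B3–B4

The largest bag has 3 vertices, giving width 2; this decomposition certifies tw(G) ≤ 2. Conversely, {1, 3, 5} is a clique of size 3, and the vertices of any clique must share a bag in every tree decomposition; so some bag has ≥ 3 vertices and tw(G) ≥ 2. Hence tw(G) = 2 exactly.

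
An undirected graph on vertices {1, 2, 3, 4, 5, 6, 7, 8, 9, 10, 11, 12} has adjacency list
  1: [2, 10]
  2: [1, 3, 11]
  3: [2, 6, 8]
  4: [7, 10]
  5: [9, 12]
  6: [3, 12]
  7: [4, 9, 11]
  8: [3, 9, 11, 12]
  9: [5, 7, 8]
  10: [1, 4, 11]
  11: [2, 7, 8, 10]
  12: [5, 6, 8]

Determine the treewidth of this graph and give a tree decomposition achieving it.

Treewidth 3.
One optimal decomposition is:
Bags: B1 = {1, 4, 7, 10}  B2 = {1, 7, 10, 11}  B3 = {1, 2, 7, 11}  B4 = {2, 7, 9, 11}  B5 = {2, 8, 9, 11}  B6 = {2, 3, 8, 9}  B7 = {3, 5, 8, 9}  B8 = {3, 5, 8, 12}  B9 = {3, 5, 6, 12}
Tree: B1–B2, B2–B3, B3–B4, B4–B5, B5–B6, B6–B7, B7–B8, B8–B9

Every bag has size at most 4, so the width is 4 − 1 = 3 and tw(G) ≤ 3. For the lower bound: the 4 vertex sets {1,4,10}, {7}, {11}, {2,3,8,9} are disjoint, each induces a connected subgraph, and every pair is joined by at least one edge of G. Contracting each set to a single vertex therefore yields K_{4} as a minor, and since treewidth is minor-monotone, tw(G) ≥ tw(K_{4}) = 3. Hence tw(G) = 3 exactly.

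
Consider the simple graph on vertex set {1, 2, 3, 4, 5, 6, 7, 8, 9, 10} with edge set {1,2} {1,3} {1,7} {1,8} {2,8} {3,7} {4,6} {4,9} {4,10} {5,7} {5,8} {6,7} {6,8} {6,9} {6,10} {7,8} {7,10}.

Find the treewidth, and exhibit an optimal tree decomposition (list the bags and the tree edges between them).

Treewidth 2.
One optimal decomposition is:
Bags: B1 = {6, 7, 8}  B2 = {5, 7, 8}  B3 = {6, 7, 10}  B4 = {4, 6, 10}  B5 = {1, 7, 8}  B6 = {1, 3, 7}  B7 = {4, 6, 9}  B8 = {1, 2, 8}
Tree: B1–B2, B1–B3, B3–B4, B1–B5, B5–B6, B4–B7, B5–B8

Every bag has size at most 3, so the width is 3 − 1 = 2 and tw(G) ≤ 2. Conversely, {4, 6, 9} is a clique of size 3, and the vertices of any clique must share a bag in every tree decomposition; so some bag has ≥ 3 vertices and tw(G) ≥ 2. Hence tw(G) = 2 exactly.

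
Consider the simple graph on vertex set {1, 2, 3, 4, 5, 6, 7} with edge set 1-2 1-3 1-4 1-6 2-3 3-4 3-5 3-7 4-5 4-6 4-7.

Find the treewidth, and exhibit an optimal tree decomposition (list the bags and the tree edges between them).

Treewidth 2.
One such decomposition:
Bags: B1 = {1, 3, 4}  B2 = {3, 4, 7}  B3 = {3, 4, 5}  B4 = {1, 4, 6}  B5 = {1, 2, 3}
Tree: B1–B2, B2–B3, B1–B4, B1–B5

Every bag has size at most 3, so the width is 3 − 1 = 2 and tw(G) ≤ 2. Conversely, {1, 2, 3} is a clique of size 3, and the vertices of any clique must share a bag in every tree decomposition; so some bag has ≥ 3 vertices and tw(G) ≥ 2. Combining the bounds, tw(G) = 2.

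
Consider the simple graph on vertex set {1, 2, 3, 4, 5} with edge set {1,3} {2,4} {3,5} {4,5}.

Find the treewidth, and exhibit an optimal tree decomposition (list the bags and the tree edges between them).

Each bag holds 2 vertices, so the decomposition has width 1, which upper-bounds the treewidth. Any graph with an edge has treewidth ≥ 1, and G has the edge 1–3. Therefore the treewidth is 1.

Treewidth 1.
One such decomposition:
Bags: B1 = {1, 3}  B2 = {3, 5}  B3 = {4, 5}  B4 = {2, 4}
Tree: B1–B2, B2–B3, B3–B4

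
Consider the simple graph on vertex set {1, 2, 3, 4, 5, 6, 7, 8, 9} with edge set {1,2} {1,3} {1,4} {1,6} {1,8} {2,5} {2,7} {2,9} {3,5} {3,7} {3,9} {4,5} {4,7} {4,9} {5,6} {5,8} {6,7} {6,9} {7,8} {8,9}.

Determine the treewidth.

4

A width-4 tree decomposition is:
Bags: B1 = {1, 5, 6, 7, 9}  B2 = {1, 3, 5, 7, 9}  B3 = {1, 4, 5, 7, 9}  B4 = {1, 5, 7, 8, 9}  B5 = {1, 2, 5, 7, 9}
Tree: B1–B2, B2–B3, B3–B4, B4–B5
Each bag holds 5 vertices, so the decomposition has width 4, which upper-bounds the treewidth. For the lower bound: the 5 vertex sets {6,9}, {3,5}, {4,7}, {1}, {8} are disjoint, each induces a connected subgraph, and every pair is joined by at least one edge of G. Contracting each set to a single vertex therefore yields K_{5} as a minor, and since treewidth is minor-monotone, tw(G) ≥ tw(K_{5}) = 4. The upper and lower bounds meet at 4, so that is the treewidth.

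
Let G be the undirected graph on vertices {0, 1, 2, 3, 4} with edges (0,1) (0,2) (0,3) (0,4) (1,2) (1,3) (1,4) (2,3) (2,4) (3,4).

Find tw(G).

A width-4 tree decomposition is:
Bags: B1 = {0, 1, 2, 3, 4}
Tree: (single bag)
With just one bag of size 5, the width is 5 − 1 = 4, so tw(G) ≤ 4. For the lower bound, the 5 vertices {0, 1, 2, 3, 4} are pairwise adjacent, and any tree decomposition puts a clique entirely inside one bag — forcing width ≥ 4. Therefore the treewidth is 4.

4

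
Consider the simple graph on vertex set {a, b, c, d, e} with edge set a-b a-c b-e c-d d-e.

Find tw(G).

2

A width-2 tree decomposition is:
Bags: B1 = {a, b, c}  B2 = {b, c, e}  B3 = {c, d, e}
Tree: B1–B2, B2–B3
The largest bag has 3 vertices, giving width 2; this decomposition certifies tw(G) ≤ 2. Since c–a–b–e–d–c is a cycle in G, G is not acyclic. Forests are exactly the graphs of treewidth ≤ 1, so tw(G) ≥ 2. The upper and lower bounds meet at 2, so that is the treewidth.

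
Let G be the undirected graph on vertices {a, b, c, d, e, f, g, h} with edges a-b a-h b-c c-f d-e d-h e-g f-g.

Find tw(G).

2

A width-2 tree decomposition is:
Bags: B1 = {e, f, g}  B2 = {c, e, f}  B3 = {b, c, e}  B4 = {a, b, e}  B5 = {a, e, h}  B6 = {d, e, h}
Tree: B1–B2, B2–B3, B3–B4, B4–B5, B5–B6
The largest bag has 3 vertices, giving width 2; this decomposition certifies tw(G) ≤ 2. The edges e–g–f–c–b–a–h–d–e form a cycle, so G is not a tree and its treewidth is at least 2. The upper and lower bounds meet at 2, so that is the treewidth.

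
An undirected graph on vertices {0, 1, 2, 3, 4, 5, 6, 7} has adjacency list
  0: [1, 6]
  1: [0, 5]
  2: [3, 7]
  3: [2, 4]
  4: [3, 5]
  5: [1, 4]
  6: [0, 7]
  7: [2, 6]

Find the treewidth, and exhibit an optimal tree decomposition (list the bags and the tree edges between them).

Each bag holds 3 vertices, so the decomposition has width 2, which upper-bounds the treewidth. For the lower bound, G contains the cycle 5–1–0–6–7–2–3–4–5, so G is not a forest; only forests have treewidth ≤ 1, hence tw(G) ≥ 2. Hence tw(G) = 2 exactly.

Treewidth 2.
Bags: B1 = {0, 1, 5}  B2 = {0, 5, 6}  B3 = {5, 6, 7}  B4 = {2, 5, 7}  B5 = {2, 3, 5}  B6 = {3, 4, 5}
Tree: B1–B2, B2–B3, B3–B4, B4–B5, B5–B6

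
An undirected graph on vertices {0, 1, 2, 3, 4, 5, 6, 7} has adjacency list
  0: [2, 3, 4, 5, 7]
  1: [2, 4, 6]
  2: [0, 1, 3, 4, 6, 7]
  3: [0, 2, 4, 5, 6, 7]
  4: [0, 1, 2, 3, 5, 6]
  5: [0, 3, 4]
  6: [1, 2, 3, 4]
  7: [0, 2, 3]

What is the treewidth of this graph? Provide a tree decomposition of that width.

Each bag holds 4 vertices, so the decomposition has width 3, which upper-bounds the treewidth. On the other hand G contains the 4-clique {1, 2, 4, 6}. A clique must lie in a single bag of any decomposition, so no decomposition can have width below 3. Combining the bounds, tw(G) = 3.

Treewidth 3.
One such decomposition:
Bags: B1 = {2, 3, 4, 6}  B2 = {0, 2, 3, 4}  B3 = {0, 3, 4, 5}  B4 = {1, 2, 4, 6}  B5 = {0, 2, 3, 7}
Tree: B1–B2, B2–B3, B1–B4, B2–B5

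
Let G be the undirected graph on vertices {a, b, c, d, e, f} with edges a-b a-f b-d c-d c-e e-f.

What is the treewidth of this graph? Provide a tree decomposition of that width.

Every bag has size at most 3, so the width is 3 − 1 = 2 and tw(G) ≤ 2. For the lower bound, G contains the cycle f–a–b–d–c–e–f, so G is not a forest; only forests have treewidth ≤ 1, hence tw(G) ≥ 2. Therefore the treewidth is 2.

Treewidth 2.
Bags: B1 = {a, b, f}  B2 = {b, d, f}  B3 = {c, d, f}  B4 = {c, e, f}
Tree: B1–B2, B2–B3, B3–B4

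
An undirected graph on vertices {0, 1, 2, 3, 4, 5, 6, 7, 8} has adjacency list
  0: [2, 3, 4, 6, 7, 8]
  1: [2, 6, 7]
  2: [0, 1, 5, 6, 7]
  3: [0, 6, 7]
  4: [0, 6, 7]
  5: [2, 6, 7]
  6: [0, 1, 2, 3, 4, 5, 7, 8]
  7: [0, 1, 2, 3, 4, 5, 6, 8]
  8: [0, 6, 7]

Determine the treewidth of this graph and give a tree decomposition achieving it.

Each bag holds 4 vertices, so the decomposition has width 3, which upper-bounds the treewidth. Conversely, {0, 6, 7, 8} is a clique of size 4, and the vertices of any clique must share a bag in every tree decomposition; so some bag has ≥ 4 vertices and tw(G) ≥ 3. The upper and lower bounds meet at 3, so that is the treewidth.

Treewidth 3.
One such decomposition:
Bags: B1 = {0, 2, 6, 7}  B2 = {1, 2, 6, 7}  B3 = {0, 6, 7, 8}  B4 = {2, 5, 6, 7}  B5 = {0, 3, 6, 7}  B6 = {0, 4, 6, 7}
Tree: B1–B2, B1–B3, B1–B4, B3–B5, B3–B6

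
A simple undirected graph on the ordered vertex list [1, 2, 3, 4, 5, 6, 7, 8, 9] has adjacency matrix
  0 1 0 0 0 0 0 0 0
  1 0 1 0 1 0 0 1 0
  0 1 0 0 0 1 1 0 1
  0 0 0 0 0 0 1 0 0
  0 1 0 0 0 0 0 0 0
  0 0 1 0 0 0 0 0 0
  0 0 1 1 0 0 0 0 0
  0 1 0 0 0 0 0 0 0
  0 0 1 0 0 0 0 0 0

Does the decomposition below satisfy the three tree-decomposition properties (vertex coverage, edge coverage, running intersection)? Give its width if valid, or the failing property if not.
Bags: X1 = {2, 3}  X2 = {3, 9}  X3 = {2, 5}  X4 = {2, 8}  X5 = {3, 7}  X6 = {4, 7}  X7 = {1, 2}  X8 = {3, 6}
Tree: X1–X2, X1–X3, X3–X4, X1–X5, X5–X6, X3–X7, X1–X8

Every vertex of G appears in some bag (union = {1, 2, 3, 4, 5, 6, 7, 8, 9}); every edge is covered by a bag; and for each vertex v the set of bags containing v is connected in the bag tree. The decomposition is therefore valid. The largest bag has 2 vertices, so the width is 1.

Yes; width 1.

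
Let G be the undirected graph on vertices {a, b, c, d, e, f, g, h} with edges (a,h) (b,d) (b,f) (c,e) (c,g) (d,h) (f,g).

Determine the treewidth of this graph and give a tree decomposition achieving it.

Treewidth 1.
One such decomposition:
Bags: B1 = {c, e}  B2 = {c, g}  B3 = {f, g}  B4 = {b, f}  B5 = {b, d}  B6 = {d, h}  B7 = {a, h}
Tree: B1–B2, B2–B3, B3–B4, B4–B5, B5–B6, B6–B7

Each bag holds 2 vertices, so the decomposition has width 1, which upper-bounds the treewidth. Any graph with an edge has treewidth ≥ 1, and G has the edge e–c. The upper and lower bounds meet at 1, so that is the treewidth.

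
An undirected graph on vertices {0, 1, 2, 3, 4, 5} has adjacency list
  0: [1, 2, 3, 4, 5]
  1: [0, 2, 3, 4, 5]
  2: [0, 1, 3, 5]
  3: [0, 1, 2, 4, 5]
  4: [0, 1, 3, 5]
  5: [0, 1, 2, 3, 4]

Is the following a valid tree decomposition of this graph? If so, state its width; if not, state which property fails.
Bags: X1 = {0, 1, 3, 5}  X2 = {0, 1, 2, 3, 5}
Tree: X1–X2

No — vertex 4 appears in no bag.

A tree decomposition must satisfy three properties: every vertex lies in some bag; for every edge, both endpoints lie together in some bag; and for every vertex, the bags containing it form a connected subtree. Here vertex 4 appears in no bag, so the decomposition is invalid.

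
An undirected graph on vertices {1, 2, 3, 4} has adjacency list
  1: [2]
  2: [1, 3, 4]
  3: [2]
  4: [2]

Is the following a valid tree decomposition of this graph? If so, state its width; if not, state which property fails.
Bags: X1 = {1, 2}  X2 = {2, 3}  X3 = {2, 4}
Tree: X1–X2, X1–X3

Yes; width 1.

Every vertex of G appears in some bag (union = {1, 2, 3, 4}); every edge is covered by a bag; and for each vertex v the set of bags containing v is connected in the bag tree. The decomposition is therefore valid. The largest bag has 2 vertices, so the width is 1.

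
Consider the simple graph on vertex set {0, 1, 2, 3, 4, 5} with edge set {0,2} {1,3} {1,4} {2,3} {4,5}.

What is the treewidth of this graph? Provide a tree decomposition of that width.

Treewidth 1.
One optimal decomposition is:
Bags: B1 = {0, 2}  B2 = {2, 3}  B3 = {1, 3}  B4 = {1, 4}  B5 = {4, 5}
Tree: B1–B2, B2–B3, B3–B4, B4–B5

The largest bag has 2 vertices, giving width 1; this decomposition certifies tw(G) ≤ 1. Since G has at least one edge (e.g. 0–2), it is not an edgeless graph, so tw(G) ≥ 1. Combining the bounds, tw(G) = 1.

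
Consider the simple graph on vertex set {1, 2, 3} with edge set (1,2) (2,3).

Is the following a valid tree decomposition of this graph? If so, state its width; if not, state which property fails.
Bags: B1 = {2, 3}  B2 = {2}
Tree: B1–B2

A tree decomposition must satisfy three properties: every vertex lies in some bag; for every edge, both endpoints lie together in some bag; and for every vertex, the bags containing it form a connected subtree. Here vertex 1 appears in no bag, so the decomposition is invalid.

No — vertex 1 appears in no bag.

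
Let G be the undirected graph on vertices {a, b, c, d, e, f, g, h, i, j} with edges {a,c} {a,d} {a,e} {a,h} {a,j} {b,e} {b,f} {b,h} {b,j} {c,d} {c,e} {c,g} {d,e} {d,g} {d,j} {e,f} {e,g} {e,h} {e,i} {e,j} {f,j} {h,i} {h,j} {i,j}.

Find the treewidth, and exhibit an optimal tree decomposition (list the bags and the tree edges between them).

Each bag holds 4 vertices, so the decomposition has width 3, which upper-bounds the treewidth. Conversely, {c, d, e, g} is a clique of size 4, and the vertices of any clique must share a bag in every tree decomposition; so some bag has ≥ 4 vertices and tw(G) ≥ 3. The upper and lower bounds meet at 3, so that is the treewidth.

Treewidth 3.
One such decomposition:
Bags: B1 = {a, d, e, j}  B2 = {a, c, d, e}  B3 = {a, e, h, j}  B4 = {b, e, h, j}  B5 = {c, d, e, g}  B6 = {b, e, f, j}  B7 = {e, h, i, j}
Tree: B1–B2, B1–B3, B3–B4, B2–B5, B4–B6, B4–B7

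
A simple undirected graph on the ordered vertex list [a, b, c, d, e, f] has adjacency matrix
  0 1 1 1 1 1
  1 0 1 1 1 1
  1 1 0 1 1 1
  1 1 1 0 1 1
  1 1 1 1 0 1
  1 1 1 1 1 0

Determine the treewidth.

A width-5 tree decomposition is:
Bags: B1 = {a, b, c, d, e, f}
Tree: (single bag)
A single bag containing all 6 vertices is trivially a valid decomposition of width 5. For the lower bound, the 6 vertices {a, b, c, d, e, f} are pairwise adjacent, and any tree decomposition puts a clique entirely inside one bag — forcing width ≥ 5. The upper and lower bounds meet at 5, so that is the treewidth.

5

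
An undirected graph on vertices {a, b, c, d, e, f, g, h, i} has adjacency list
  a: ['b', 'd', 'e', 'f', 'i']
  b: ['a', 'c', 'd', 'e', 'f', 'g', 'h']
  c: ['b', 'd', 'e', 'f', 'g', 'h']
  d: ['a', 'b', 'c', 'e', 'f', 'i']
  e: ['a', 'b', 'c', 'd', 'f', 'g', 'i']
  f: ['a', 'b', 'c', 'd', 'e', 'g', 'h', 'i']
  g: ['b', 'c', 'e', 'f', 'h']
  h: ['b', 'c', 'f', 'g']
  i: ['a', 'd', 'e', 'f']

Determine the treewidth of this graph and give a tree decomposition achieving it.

Each bag holds 5 vertices, so the decomposition has width 4, which upper-bounds the treewidth. Conversely, {b, c, d, e, f} is a clique of size 5, and the vertices of any clique must share a bag in every tree decomposition; so some bag has ≥ 5 vertices and tw(G) ≥ 4. Combining the bounds, tw(G) = 4.

Treewidth 4.
One such decomposition:
Bags: B1 = {a, d, e, f, i}  B2 = {a, b, d, e, f}  B3 = {b, c, d, e, f}  B4 = {b, c, e, f, g}  B5 = {b, c, f, g, h}
Tree: B1–B2, B2–B3, B3–B4, B4–B5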